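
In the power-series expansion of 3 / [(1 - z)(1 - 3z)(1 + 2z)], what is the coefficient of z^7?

5802

Partial fractions give a closed form: a_n = (-1/2)·1^n + (27/10)·3^n + (4/5)·(-2)^n.
At n = 7: a_7 = 5802.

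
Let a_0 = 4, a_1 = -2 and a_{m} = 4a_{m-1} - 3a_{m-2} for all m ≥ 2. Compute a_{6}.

The ordinary generating function has denominator 1 - 4q + 3q^2.
Iterating the recurrence: a_0,…,a_{6} = 4, -2, -20, -74, -236, -722, -2180.

-2180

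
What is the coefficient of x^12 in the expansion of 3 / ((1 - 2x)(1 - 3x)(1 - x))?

Partial fractions give a closed form: a_n = (-12)·2^n + (27/2)·3^n + (3/2)·1^n.
At n = 12: a_12 = 7125303.

7125303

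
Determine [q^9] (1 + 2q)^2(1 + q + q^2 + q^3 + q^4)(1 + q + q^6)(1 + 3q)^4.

3384

(1 + 2q)^2 has coefficients 1,4,4 for degrees 0…2.
(1 + q + q^2 + q^3 + q^4) has coefficients 1,1,1,1,1,0,0,0,0,0 for degrees 0…9.
Multiplying by (1 + q + q^6) gives running coefficients 1,2,2,2,2,1,1,1,1,1 for degrees 0…9.
Finally multiplying by (1 + 3q)^4, the product of all factors after the first has coefficients 1,14,80,242,431,511,499,445,337,256 for degrees 0…9.
[q^9] = 1·256 + 4·337 + 4·445 = 3384.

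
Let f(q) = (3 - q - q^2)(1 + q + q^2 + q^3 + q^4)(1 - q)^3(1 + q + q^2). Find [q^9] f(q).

(3 - q - q^2) has coefficients 3,-1,-1 for degrees 0…2.
(1 + q + q^2 + q^3 + q^4) has coefficients 1,1,1,1,1,0,0,0,0,0 for degrees 0…9.
Multiplying by (1 - q)^3 gives running coefficients 1,-2,1,0,0,-1,2,-1,0,0 for degrees 0…9.
Finally multiplying by (1 + q + q^2), the product of all factors after the first has coefficients 1,-1,0,-1,1,-1,1,0,1,-1 for degrees 0…9.
[q^9] = 3·(-1) − 1·1 − 1·0 = -4.

-4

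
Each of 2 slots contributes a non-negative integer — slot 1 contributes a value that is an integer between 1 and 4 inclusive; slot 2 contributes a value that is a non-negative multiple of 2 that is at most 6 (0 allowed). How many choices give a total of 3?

The generating function for the choices is (y + y^2 + y^3 + y^4)·(1 + y^2 + y^4 + y^6); the count is [y^3].
(y + y^2 + y^3 + y^4) has coefficients 0,1,1,1 for degrees 0…3.
(1 + y^2 + y^4 + y^6) has coefficients 1,0,1,0 for degrees 0…3.
[y^3] = 1·1 + 1·0 + 1·1 = 2.

2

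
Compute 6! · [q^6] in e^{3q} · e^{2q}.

15625

The EGF product rule gives c_6 = Σ_{k_1+k_2=6} C(6; k_1,k_2) · ∏ g_i(k_i), where e^{3q} gives (3)^k; e^{2q} gives (2)^k.
g_1(k) for k = 0…6: 1, 3, 9, 27, 81, 243, 729.
g_2(k) for k = 0…6: 1, 2, 4, 8, 16, 32, 64.
c_6 = Σ_k C(6,k)·g_1(k)·g_2(6−k) = 1·1·64 + 6·3·32 + 15·9·16 + 20·27·8 + 15·81·4 + 6·243·2 + 1·729·1 = 64 + 576 + 2160 + 4320 + 4860 + 2916 + 729 = 15625.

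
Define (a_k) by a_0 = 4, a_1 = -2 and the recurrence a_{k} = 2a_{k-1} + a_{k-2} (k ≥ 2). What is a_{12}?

The ordinary generating function has denominator 1 - 2q - q^2.
Iterating the recurrence: a_0,…,a_{12} = 4, -2, 0, -2, -4, -10, -24, -58, -140, -338, -816, -1970, -4756.

-4756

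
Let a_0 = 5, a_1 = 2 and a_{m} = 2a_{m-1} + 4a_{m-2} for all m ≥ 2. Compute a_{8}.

22016

The ordinary generating function has denominator 1 - 2y - 4y^2.
Iterating the recurrence: a_0,…,a_{8} = 5, 2, 24, 56, 208, 640, 2112, 6784, 22016.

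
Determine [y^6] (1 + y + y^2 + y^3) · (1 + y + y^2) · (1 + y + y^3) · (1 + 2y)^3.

(1 + y + y^2 + y^3) has coefficients 1,1,1,1 for degrees 0…3.
(1 + y + y^2) has coefficients 1,1,1,0,0,0,0 for degrees 0…6.
Multiplying by (1 + y + y^3) gives running coefficients 1,2,2,2,1,1,0 for degrees 0…6.
Finally multiplying by (1 + 2y)^3, the product of all factors after the first has coefficients 1,8,26,46,53,47,34 for degrees 0…6.
[y^6] = 1·34 + 1·47 + 1·53 + 1·46 = 180.

180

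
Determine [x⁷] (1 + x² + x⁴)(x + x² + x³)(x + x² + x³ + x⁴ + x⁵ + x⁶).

8

(1 + x² + x⁴) has coefficients 1,0,1,0,1 for degrees 0…4.
(x + x² + x³) has coefficients 0,1,1,1,0,0,0,0 for degrees 0…7.
Finally multiplying by (x + x² + x³ + x⁴ + x⁵ + x⁶), the product of all factors after the first has coefficients 0,0,1,2,3,3,3,3 for degrees 0…7.
[x⁷] = 1·3 + 1·3 + 1·2 = 8.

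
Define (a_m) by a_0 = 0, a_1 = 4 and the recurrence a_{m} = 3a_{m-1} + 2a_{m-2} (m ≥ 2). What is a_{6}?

The ordinary generating function has denominator 1 - 3x - 2x^2.
Iterating the recurrence: a_0,…,a_{6} = 0, 4, 12, 44, 156, 556, 1980.

1980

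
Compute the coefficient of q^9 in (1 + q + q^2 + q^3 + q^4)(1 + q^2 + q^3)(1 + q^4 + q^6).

(1 + q + q^2 + q^3 + q^4) has coefficients 1,1,1,1,1 for degrees 0…4.
(1 + q^2 + q^3) has coefficients 1,0,1,1,0,0,0,0,0,0 for degrees 0…9.
Finally multiplying by (1 + q^4 + q^6), the product of all factors after the first has coefficients 1,0,1,1,1,0,2,1,1,1 for degrees 0…9.
[q^9] = 1·1 + 1·1 + 1·1 + 1·2 + 1·0 = 5.

5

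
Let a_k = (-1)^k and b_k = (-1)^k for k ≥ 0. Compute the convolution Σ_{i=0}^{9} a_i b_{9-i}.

-10

The convolution is the t^9 coefficient of A(t)B(t).
Σ = 1·(-1) − 1·1 + 1·(-1) − 1·1 + 1·(-1) − 1·1 + 1·(-1) − 1·1 + 1·(-1) − 1·1 = -10.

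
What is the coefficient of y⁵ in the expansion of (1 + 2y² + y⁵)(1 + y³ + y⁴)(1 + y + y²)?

5

(1 + 2y² + y⁵) has coefficients 1,0,2,0,0,1 for degrees 0…5.
(1 + y³ + y⁴) has coefficients 1,0,0,1,1,0 for degrees 0…5.
Finally multiplying by (1 + y + y²), the product of all factors after the first has coefficients 1,1,1,1,2,2 for degrees 0…5.
[y⁵] = 1·2 + 2·1 + 1·1 = 5.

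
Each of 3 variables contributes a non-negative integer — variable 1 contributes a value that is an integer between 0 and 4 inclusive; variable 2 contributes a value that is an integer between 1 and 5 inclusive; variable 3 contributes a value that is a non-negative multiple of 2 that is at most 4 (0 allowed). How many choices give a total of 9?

9

The generating function for the choices is (1 + y + y^2 + y^3 + y^4)·(y + y^2 + y^3 + y^4 + y^5)·(1 + y^2 + y^4); the count is [y^9].
(1 + y + y^2 + y^3 + y^4) has coefficients 1,1,1,1,1 for degrees 0…4.
(y + y^2 + y^3 + y^4 + y^5) has coefficients 0,1,1,1,1,1,0,0,0,0 for degrees 0…9.
Finally multiplying by (1 + y^2 + y^4), the product of all factors after the first has coefficients 0,1,1,2,2,3,2,2,1,1 for degrees 0…9.
[y^9] = 1·1 + 1·1 + 1·2 + 1·2 + 1·3 = 9.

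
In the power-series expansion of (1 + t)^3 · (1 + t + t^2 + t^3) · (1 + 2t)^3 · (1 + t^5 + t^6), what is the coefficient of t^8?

(1 + t)^3 has coefficients 1,3,3,1 for degrees 0…3.
(1 + t + t^2 + t^3) has coefficients 1,1,1,1,0,0,0,0,0 for degrees 0…8.
Multiplying by (1 + 2t)^3 gives running coefficients 1,7,19,27,26,20,8,0,0 for degrees 0…8.
Finally multiplying by (1 + t^5 + t^6), the product of all factors after the first has coefficients 1,7,19,27,26,21,16,26,46 for degrees 0…8.
[t^8] = 1·46 + 3·26 + 3·16 + 1·21 = 193.

193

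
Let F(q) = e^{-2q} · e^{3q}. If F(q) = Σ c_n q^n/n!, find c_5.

The EGF product rule gives c_5 = Σ_{k_1+k_2=5} C(5; k_1,k_2) · ∏ g_i(k_i), where e^{-2q} gives (-2)^k; e^{3q} gives (3)^k.
g_1(k) for k = 0…5: 1, -2, 4, -8, 16, -32.
g_2(k) for k = 0…5: 1, 3, 9, 27, 81, 243.
c_5 = Σ_k C(5,k)·g_1(k)·g_2(5−k) = 1·1·243 + 5·(-2)·81 + 10·4·27 + 10·(-8)·9 + 5·16·3 + 1·(-32)·1 = 243 − 810 + 1080 − 720 + 240 − 32 = 1.

1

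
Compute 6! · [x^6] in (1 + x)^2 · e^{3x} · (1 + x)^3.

83079

The EGF product rule gives c_6 = Σ_{k_1+k_2+k_3=6} C(6; k_1,k_2,k_3) · ∏ g_i(k_i), where (1+x)^2 gives the falling factorial (2)_k; e^{3x} gives (3)^k; (1+x)^3 gives the falling factorial (3)_k.
g_1(k) for k = 0…6: 1, 2, 2, 0, 0, 0, 0.
g_2(k) for k = 0…6: 1, 3, 9, 27, 81, 243, 729.
g_3(k) for k = 0…6: 1, 3, 6, 6, 0, 0, 0.
First combine the last two factors: h(k) = Σ_j C(k,j)·g_2(j)·g_3(k−j) for k = 0…6: 1, 6, 33, 168, 801, 3618, 15633.
c_6 = Σ_k C(6,k)·g_1(k)·h(6−k) = 1·1·15633 + 6·2·3618 + 15·2·801 = 15633 + 43416 + 24030 = 83079.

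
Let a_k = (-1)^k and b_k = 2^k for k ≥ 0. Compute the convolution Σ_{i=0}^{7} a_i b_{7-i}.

85

Write out a_i and b_{7-i} for i = 0,…,7 and sum the products.
Σ = 1·128 − 1·64 + 1·32 − 1·16 + 1·8 − 1·4 + 1·2 − 1·1 = 85.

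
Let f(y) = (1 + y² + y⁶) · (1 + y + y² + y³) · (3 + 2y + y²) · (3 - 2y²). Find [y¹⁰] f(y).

(1 + y² + y⁶) has coefficients 1,0,1,0,0,0,1 for degrees 0…6.
(1 + y + y² + y³) has coefficients 1,1,1,1,0,0,0,0,0,0,0 for degrees 0…10.
Multiplying by (3 + 2y + y²) gives running coefficients 3,5,6,6,3,1,0,0,0,0,0 for degrees 0…10.
Finally multiplying by (3 - 2y²), the product of all factors after the first has coefficients 9,15,12,8,-3,-9,-6,-2,0,0,0 for degrees 0…10.
[y¹⁰] = 1·0 + 1·0 + 1·(-3) = -3.

-3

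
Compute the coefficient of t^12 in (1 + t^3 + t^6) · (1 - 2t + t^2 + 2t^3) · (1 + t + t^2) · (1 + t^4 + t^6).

(1 + t^3 + t^6) has coefficients 1,0,0,1,0,0,1 for degrees 0…6.
(1 - 2t + t^2 + 2t^3) has coefficients 1,-2,1,2,0,0,0,0,0,0,0,0,0 for degrees 0…12.
Multiplying by (1 + t + t^2) gives running coefficients 1,-1,0,1,3,2,0,0,0,0,0,0,0 for degrees 0…12.
Finally multiplying by (1 + t^4 + t^6), the product of all factors after the first has coefficients 1,-1,0,1,4,1,1,0,3,3,3,2,0 for degrees 0…12.
[t^12] = 1·0 + 1·3 + 1·1 = 4.

4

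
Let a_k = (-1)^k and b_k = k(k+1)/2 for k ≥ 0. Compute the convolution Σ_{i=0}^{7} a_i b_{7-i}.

16

This is [x^7] in the product of the two ordinary generating functions.
Σ = 1·28 − 1·21 + 1·15 − 1·10 + 1·6 − 1·3 + 1·1 − 1·0 = 16.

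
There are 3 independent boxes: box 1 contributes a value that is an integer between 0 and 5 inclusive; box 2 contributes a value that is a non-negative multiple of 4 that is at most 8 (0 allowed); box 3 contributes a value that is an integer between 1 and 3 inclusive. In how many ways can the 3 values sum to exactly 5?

The generating function for the choices is (1 + z + z² + z³ + z⁴ + z⁵)·(1 + z⁴ + z⁸)·(z + z² + z³); the count is [z⁵].
(1 + z + z² + z³ + z⁴ + z⁵) has coefficients 1,1,1,1,1,1 for degrees 0…5.
(1 + z⁴ + z⁸) has coefficients 1,0,0,0,1,0 for degrees 0…5.
Finally multiplying by (z + z² + z³), the product of all factors after the first has coefficients 0,1,1,1,0,1 for degrees 0…5.
[z⁵] = 1·1 + 1·0 + 1·1 + 1·1 + 1·1 + 1·0 = 4.

4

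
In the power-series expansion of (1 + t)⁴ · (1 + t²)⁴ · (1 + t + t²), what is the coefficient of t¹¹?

(1 + t)⁴ has coefficients 1,4,6,4,1 for degrees 0…4.
(1 + t²)⁴ has coefficients 1,0,4,0,6,0,4,0,1,0,0,0 for degrees 0…11.
Finally multiplying by (1 + t + t²), the product of all factors after the first has coefficients 1,1,5,4,10,6,10,4,5,1,1,0 for degrees 0…11.
[t¹¹] = 1·0 + 4·1 + 6·1 + 4·5 + 1·4 = 34.

34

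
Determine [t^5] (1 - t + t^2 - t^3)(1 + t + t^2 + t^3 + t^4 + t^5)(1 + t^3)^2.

2

(1 - t + t^2 - t^3) has coefficients 1,-1,1,-1 for degrees 0…3.
(1 + t + t^2 + t^3 + t^4 + t^5) has coefficients 1,1,1,1,1,1 for degrees 0…5.
Finally multiplying by (1 + t^3)^2, the product of all factors after the first has coefficients 1,1,1,3,3,3 for degrees 0…5.
[t^5] = 1·3 − 1·3 + 1·3 − 1·1 = 2.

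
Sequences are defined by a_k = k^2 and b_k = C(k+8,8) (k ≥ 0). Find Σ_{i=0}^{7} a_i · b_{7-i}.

The convolution is the t^7 coefficient of A(t)B(t).
Σ = 0·6435 + 1·3003 + 4·1287 + 9·495 + 16·165 + 25·45 + 36·9 + 49·1 = 16744.

16744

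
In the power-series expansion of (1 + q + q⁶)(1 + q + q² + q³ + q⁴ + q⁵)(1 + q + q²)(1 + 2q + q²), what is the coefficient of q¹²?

(1 + q + q⁶) has coefficients 1,1,0,0,0,0,1 for degrees 0…6.
(1 + q + q² + q³ + q⁴ + q⁵) has coefficients 1,1,1,1,1,1,0,0,0,0,0,0,0 for degrees 0…12.
Multiplying by (1 + q + q²) gives running coefficients 1,2,3,3,3,3,2,1,0,0,0,0,0 for degrees 0…12.
Finally multiplying by (1 + 2q + q²), the product of all factors after the first has coefficients 1,4,8,11,12,12,11,8,4,1,0,0,0 for degrees 0…12.
[q¹²] = 1·0 + 1·0 + 1·11 = 11.

11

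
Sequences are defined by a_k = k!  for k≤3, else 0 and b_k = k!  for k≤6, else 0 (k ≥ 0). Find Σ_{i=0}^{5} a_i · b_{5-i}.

168

This is [x^5] in the product of the two ordinary generating functions.
Σ = 1·120 + 1·24 + 2·6 + 6·2 + 0·1 + 0·1 = 168.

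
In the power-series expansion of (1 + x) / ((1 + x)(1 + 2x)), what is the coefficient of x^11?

-2048

The denominator gives the recurrence a_n = −3a_(n−1) − 2a_(n−2) for n ≥ 2; the numerator fixes a_0 = 1, a_1 = -2.
Iterating: 1, -2, 4, -8, 16, -32, 64, -128, 256, -512, 1024, -2048, so a_11 = -2048.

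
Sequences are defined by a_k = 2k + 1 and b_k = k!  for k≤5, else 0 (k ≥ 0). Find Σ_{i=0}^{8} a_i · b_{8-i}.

1180

This is [x^8] in the product of the two ordinary generating functions.
Σ = 1·0 + 3·0 + 5·0 + 7·120 + 9·24 + 11·6 + 13·2 + 15·1 + 17·1 = 1180.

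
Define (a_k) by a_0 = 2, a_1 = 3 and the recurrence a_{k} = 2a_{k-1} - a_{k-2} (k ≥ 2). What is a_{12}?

The ordinary generating function has denominator 1 - 2y + y^2.
Iterating the recurrence: a_0,…,a_{12} = 2, 3, 4, 5, 6, 7, 8, 9, 10, 11, 12, 13, 14.

14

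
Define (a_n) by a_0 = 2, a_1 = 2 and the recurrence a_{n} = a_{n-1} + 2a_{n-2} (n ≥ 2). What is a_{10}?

The ordinary generating function has denominator 1 - z - 2z^2.
Iterating the recurrence: a_0,…,a_{10} = 2, 2, 6, 10, 22, 42, 86, 170, 342, 682, 1366.

1366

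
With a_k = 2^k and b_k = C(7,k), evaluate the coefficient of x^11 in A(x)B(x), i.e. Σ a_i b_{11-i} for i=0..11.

Write out a_i and b_{11-i} for i = 0,…,11 and sum the products.
Σ = 1·0 + 2·0 + 4·0 + 8·0 + 16·1 + 32·7 + 64·21 + 128·35 + 256·35 + 512·21 + 1024·7 + 2048·1 = 34992.

34992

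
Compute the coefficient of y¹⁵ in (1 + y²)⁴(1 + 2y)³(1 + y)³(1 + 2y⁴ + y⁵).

759

(1 + y²)⁴ has coefficients 1,0,4,0,6,0,4,0,1 for degrees 0…8.
(1 + 2y)³ has coefficients 1,6,12,8,0,0,0,0,0,0,0,0,0,0,0,0 for degrees 0…15.
Multiplying by (1 + y)³ gives running coefficients 1,9,33,63,66,36,8,0,0,0,0,0,0,0,0,0 for degrees 0…15.
Finally multiplying by (1 + 2y⁴ + y⁵), the product of all factors after the first has coefficients 1,9,33,63,68,55,83,159,195,138,52,8,0,0,0,0 for degrees 0…15.
[y¹⁵] = 1·0 + 4·0 + 6·8 + 4·138 + 1·159 = 759.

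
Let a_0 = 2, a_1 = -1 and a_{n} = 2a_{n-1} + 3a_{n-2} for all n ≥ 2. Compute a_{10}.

14764

The ordinary generating function has denominator 1 - 2q - 3q^2.
Iterating the recurrence: a_0,…,a_{10} = 2, -1, 4, 5, 22, 59, 184, 545, 1642, 4919, 14764.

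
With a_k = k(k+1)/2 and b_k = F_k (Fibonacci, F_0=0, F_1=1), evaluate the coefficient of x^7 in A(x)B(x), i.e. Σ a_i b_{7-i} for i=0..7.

Write out a_i and b_{7-i} for i = 0,…,7 and sum the products.
Σ = 0·13 + 1·8 + 3·5 + 6·3 + 10·2 + 15·1 + 21·1 + 28·0 = 97.

97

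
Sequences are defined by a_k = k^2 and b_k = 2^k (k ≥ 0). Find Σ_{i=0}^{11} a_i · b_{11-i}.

Write out a_i and b_{11-i} for i = 0,…,11 and sum the products.
Σ = 0·2048 + 1·1024 + 4·512 + 9·256 + 16·128 + 25·64 + 36·32 + 49·16 + 64·8 + 81·4 + 100·2 + 121·1 = 12117.

12117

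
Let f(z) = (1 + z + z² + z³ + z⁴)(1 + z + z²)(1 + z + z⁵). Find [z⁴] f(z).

6

(1 + z + z² + z³ + z⁴) has coefficients 1,1,1,1,1 for degrees 0…4.
(1 + z + z²) has coefficients 1,1,1,0,0 for degrees 0…4.
Finally multiplying by (1 + z + z⁵), the product of all factors after the first has coefficients 1,2,2,1,0 for degrees 0…4.
[z⁴] = 1·0 + 1·1 + 1·2 + 1·2 + 1·1 = 6.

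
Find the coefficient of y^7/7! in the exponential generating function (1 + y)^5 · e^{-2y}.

The EGF product rule gives c_7 = Σ_{k_1+k_2=7} C(7; k_1,k_2) · ∏ g_i(k_i), where (1+y)^5 gives the falling factorial (5)_k; e^{-2y} gives (-2)^k.
g_1(k) for k = 0…7: 1, 5, 20, 60, 120, 120, 0, 0.
g_2(k) for k = 0…7: 1, -2, 4, -8, 16, -32, 64, -128.
c_7 = Σ_k C(7,k)·g_1(k)·g_2(7−k) = 1·1·(-128) + 7·5·64 + 21·20·(-32) + 35·60·16 + 35·120·(-8) + 21·120·4 = −128 + 2240 − 13440 + 33600 − 33600 + 10080 = -1248.

-1248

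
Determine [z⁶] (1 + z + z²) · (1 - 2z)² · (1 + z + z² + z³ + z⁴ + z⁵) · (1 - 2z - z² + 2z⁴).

(1 + z + z²) has coefficients 1,1,1 for degrees 0…2.
(1 - 2z)² has coefficients 1,-4,4,0,0,0,0 for degrees 0…6.
Multiplying by (1 + z + z² + z³ + z⁴ + z⁵) gives running coefficients 1,-3,1,1,1,1,0 for degrees 0…6.
Finally multiplying by (1 - 2z - z² + 2z⁴), the product of all factors after the first has coefficients 1,-5,6,2,0,-8,-1 for degrees 0…6.
[z⁶] = 1·(-1) + 1·(-8) + 1·0 = -9.

-9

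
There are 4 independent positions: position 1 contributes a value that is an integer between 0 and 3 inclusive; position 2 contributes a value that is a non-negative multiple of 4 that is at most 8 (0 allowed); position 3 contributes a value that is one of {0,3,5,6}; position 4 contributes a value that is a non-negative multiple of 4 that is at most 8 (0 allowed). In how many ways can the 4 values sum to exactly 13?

10

The generating function for the choices is (1 + t + t² + t³)·(1 + t⁴ + t⁸)·(1 + t³ + t⁵ + t⁶)·(1 + t⁴ + t⁸); the count is [t¹³].
(1 + t + t² + t³) has coefficients 1,1,1,1 for degrees 0…3.
(1 + t⁴ + t⁸) has coefficients 1,0,0,0,1,0,0,0,1,0,0,0,0,0 for degrees 0…13.
Multiplying by (1 + t³ + t⁵ + t⁶) gives running coefficients 1,0,0,1,1,1,1,1,1,1,1,1,0,1 for degrees 0…13.
Finally multiplying by (1 + t⁴ + t⁸), the product of all factors after the first has coefficients 1,0,0,1,2,1,1,2,3,2,2,3,2,3 for degrees 0…13.
[t¹³] = 1·3 + 1·2 + 1·3 + 1·2 = 10.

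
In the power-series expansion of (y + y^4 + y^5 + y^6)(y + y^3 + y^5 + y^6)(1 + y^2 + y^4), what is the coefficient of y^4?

2

(y + y^4 + y^5 + y^6) has coefficients 0,1,0,0,1 for degrees 0…4.
(y + y^3 + y^5 + y^6) has coefficients 0,1,0,1,0 for degrees 0…4.
Finally multiplying by (1 + y^2 + y^4), the product of all factors after the first has coefficients 0,1,0,2,0 for degrees 0…4.
[y^4] = 1·2 + 1·0 = 2.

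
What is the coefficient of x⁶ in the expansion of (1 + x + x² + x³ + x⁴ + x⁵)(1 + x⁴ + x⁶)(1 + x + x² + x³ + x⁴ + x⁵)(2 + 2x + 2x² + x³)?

50

(1 + x + x² + x³ + x⁴ + x⁵) has coefficients 1,1,1,1,1,1 for degrees 0…5.
(1 + x⁴ + x⁶) has coefficients 1,0,0,0,1,0,1 for degrees 0…6.
Multiplying by (1 + x + x² + x³ + x⁴ + x⁵) gives running coefficients 1,1,1,1,2,2,2 for degrees 0…6.
Finally multiplying by (2 + 2x + 2x² + x³), the product of all factors after the first has coefficients 2,4,6,7,9,11,13 for degrees 0…6.
[x⁶] = 1·13 + 1·11 + 1·9 + 1·7 + 1·6 + 1·4 = 50.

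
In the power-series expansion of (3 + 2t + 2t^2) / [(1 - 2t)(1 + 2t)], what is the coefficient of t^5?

The denominator gives the recurrence a_n = 4a_(n−2) for n ≥ 3; the numerator fixes a_0 = 3, a_1 = 2, a_2 = 14.
Iterating: 3, 2, 14, 8, 56, 32, so a_5 = 32.

32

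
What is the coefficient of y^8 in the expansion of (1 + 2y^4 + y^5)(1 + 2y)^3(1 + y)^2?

(1 + 2y^4 + y^5) has coefficients 1,0,0,0,2,1 for degrees 0…5.
(1 + 2y)^3 has coefficients 1,6,12,8,0,0,0,0,0 for degrees 0…8.
Finally multiplying by (1 + y)^2, the product of all factors after the first has coefficients 1,8,25,38,28,8,0,0,0 for degrees 0…8.
[y^8] = 1·0 + 2·28 + 1·38 = 94.

94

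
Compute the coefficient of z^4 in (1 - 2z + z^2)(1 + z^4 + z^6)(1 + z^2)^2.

4

(1 - 2z + z^2) has coefficients 1,-2,1 for degrees 0…2.
(1 + z^4 + z^6) has coefficients 1,0,0,0,1 for degrees 0…4.
Finally multiplying by (1 + z^2)^2, the product of all factors after the first has coefficients 1,0,2,0,2 for degrees 0…4.
[z^4] = 1·2 − 2·0 + 1·2 = 4.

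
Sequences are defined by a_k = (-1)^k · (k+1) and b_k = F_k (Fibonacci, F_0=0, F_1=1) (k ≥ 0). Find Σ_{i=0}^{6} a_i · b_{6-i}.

-2

This is [x^6] in the product of the two ordinary generating functions.
Σ = 1·8 − 2·5 + 3·3 − 4·2 + 5·1 − 6·1 + 7·0 = -2.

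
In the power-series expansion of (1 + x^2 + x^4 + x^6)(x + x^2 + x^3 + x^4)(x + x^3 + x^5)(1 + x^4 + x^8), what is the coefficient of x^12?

(1 + x^2 + x^4 + x^6) has coefficients 1,0,1,0,1,0,1 for degrees 0…6.
(x + x^2 + x^3 + x^4) has coefficients 0,1,1,1,1,0,0,0,0,0,0,0,0 for degrees 0…12.
Multiplying by (x + x^3 + x^5) gives running coefficients 0,0,1,1,2,2,2,2,1,1,0,0,0 for degrees 0…12.
Finally multiplying by (1 + x^4 + x^8), the product of all factors after the first has coefficients 0,0,1,1,2,2,3,3,3,3,3,3,3 for degrees 0…12.
[x^12] = 1·3 + 1·3 + 1·3 + 1·3 = 12.

12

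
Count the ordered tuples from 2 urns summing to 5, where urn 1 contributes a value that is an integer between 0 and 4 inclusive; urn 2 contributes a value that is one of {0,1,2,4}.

3

The generating function for the choices is (1 + z + z² + z³ + z⁴)·(1 + z + z² + z⁴); the count is [z⁵].
(1 + z + z² + z³ + z⁴) has coefficients 1,1,1,1,1 for degrees 0…4.
(1 + z + z² + z⁴) has coefficients 1,1,1,0,1,0 for degrees 0…5.
[z⁵] = 1·0 + 1·1 + 1·0 + 1·1 + 1·1 = 3.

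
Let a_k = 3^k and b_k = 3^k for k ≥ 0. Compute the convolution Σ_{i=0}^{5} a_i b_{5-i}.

The convolution is the t^5 coefficient of A(t)B(t).
Σ = 1·243 + 3·81 + 9·27 + 27·9 + 81·3 + 243·1 = 1458.

1458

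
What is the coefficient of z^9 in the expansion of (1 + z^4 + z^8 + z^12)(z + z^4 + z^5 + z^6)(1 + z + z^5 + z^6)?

(1 + z^4 + z^8 + z^12) has coefficients 1,0,0,0,1,0,0,0,1,0 for degrees 0…9.
(z + z^4 + z^5 + z^6) has coefficients 0,1,0,0,1,1,1,0,0,0 for degrees 0…9.
Finally multiplying by (1 + z + z^5 + z^6), the product of all factors after the first has coefficients 0,1,1,0,1,2,3,2,0,1 for degrees 0…9.
[z^9] = 1·1 + 1·2 + 1·1 = 4.

4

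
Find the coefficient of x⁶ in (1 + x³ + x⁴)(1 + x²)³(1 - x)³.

(1 + x³ + x⁴) has coefficients 1,0,0,1,1 for degrees 0…4.
(1 + x²)³ has coefficients 1,0,3,0,3,0,1 for degrees 0…6.
Finally multiplying by (1 - x)³, the product of all factors after the first has coefficients 1,-3,6,-10,12,-12,10 for degrees 0…6.
[x⁶] = 1·10 + 1·(-10) + 1·6 = 6.

6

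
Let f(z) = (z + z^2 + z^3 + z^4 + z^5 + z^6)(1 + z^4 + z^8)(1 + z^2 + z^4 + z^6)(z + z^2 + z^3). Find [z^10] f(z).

(z + z^2 + z^3 + z^4 + z^5 + z^6) has coefficients 0,1,1,1,1,1,1 for degrees 0…6.
(1 + z^4 + z^8) has coefficients 1,0,0,0,1,0,0,0,1,0,0 for degrees 0…10.
Multiplying by (1 + z^2 + z^4 + z^6) gives running coefficients 1,0,1,0,2,0,2,0,2,0,2 for degrees 0…10.
Finally multiplying by (z + z^2 + z^3), the product of all factors after the first has coefficients 0,1,1,2,1,3,2,4,2,4,2 for degrees 0…10.
[z^10] = 1·4 + 1·2 + 1·4 + 1·2 + 1·3 + 1·1 = 16.

16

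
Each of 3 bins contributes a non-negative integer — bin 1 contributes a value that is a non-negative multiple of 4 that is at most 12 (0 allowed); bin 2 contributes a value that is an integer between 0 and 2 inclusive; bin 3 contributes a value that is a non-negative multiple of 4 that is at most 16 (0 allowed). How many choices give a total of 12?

The generating function for the choices is (1 + y⁴ + y⁸ + y¹²)·(1 + y + y²)·(1 + y⁴ + y⁸ + y¹² + y¹⁶); the count is [y¹²].
(1 + y⁴ + y⁸ + y¹²) has coefficients 1,0,0,0,1,0,0,0,1,0,0,0,1 for degrees 0…12.
(1 + y + y²) has coefficients 1,1,1,0,0,0,0,0,0,0,0,0,0 for degrees 0…12.
Finally multiplying by (1 + y⁴ + y⁸ + y¹² + y¹⁶), the product of all factors after the first has coefficients 1,1,1,0,1,1,1,0,1,1,1,0,1 for degrees 0…12.
[y¹²] = 1·1 + 1·1 + 1·1 + 1·1 = 4.

4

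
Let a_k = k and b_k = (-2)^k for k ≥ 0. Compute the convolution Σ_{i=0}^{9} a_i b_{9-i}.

117

Write out a_i and b_{9-i} for i = 0,…,9 and sum the products.
Σ = 0·(-512) + 1·256 + 2·(-128) + 3·64 + 4·(-32) + 5·16 + 6·(-8) + 7·4 + 8·(-2) + 9·1 = 117.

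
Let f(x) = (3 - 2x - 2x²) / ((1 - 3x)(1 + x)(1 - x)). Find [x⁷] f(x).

5194

Partial fractions give a closed form: a_n = (19/8)·3^n + (3/8)·(-1)^n + (1/4)·1^n.
At n = 7: a_7 = 5194.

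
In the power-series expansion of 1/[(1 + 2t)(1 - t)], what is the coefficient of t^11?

-1365

Partial fractions give a closed form: a_n = (2/3)·(-2)^n + (1/3)·1^n.
At n = 11: a_11 = -1365.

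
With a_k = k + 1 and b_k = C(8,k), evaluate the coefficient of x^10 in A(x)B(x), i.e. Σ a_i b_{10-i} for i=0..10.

The convolution is the x^10 coefficient of A(x)B(x).
Σ = 1·0 + 2·0 + 3·1 + 4·8 + 5·28 + 6·56 + 7·70 + 8·56 + 9·28 + 10·8 + 11·1 = 1792.

1792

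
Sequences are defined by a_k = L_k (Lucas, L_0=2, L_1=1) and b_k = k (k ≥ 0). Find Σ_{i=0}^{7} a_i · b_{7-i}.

This is [x^7] in the product of the two ordinary generating functions.
Σ = 2·7 + 1·6 + 3·5 + 4·4 + 7·3 + 11·2 + 18·1 + 29·0 = 112.

112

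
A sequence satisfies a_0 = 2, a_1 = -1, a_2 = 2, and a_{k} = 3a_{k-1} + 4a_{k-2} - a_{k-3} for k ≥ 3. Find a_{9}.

6658

The ordinary generating function has denominator 1 - 3q - 4q^2 + q^3.
Iterating the recurrence: a_0,…,a_{9} = 2, -1, 2, 0, 9, 25, 111, 424, 1691, 6658.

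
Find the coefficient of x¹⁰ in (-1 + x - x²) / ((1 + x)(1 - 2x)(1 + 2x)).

-2047

Partial fractions give a closed form: a_n = (1)·(-1)^n + (-1/4)·2^n + (-7/4)·(-2)^n.
At n = 10: a_10 = -2047.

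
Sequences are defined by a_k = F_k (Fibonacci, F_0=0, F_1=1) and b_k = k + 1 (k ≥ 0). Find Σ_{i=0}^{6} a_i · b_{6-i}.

46

The convolution is the t^6 coefficient of A(t)B(t).
Σ = 0·7 + 1·6 + 1·5 + 2·4 + 3·3 + 5·2 + 8·1 = 46.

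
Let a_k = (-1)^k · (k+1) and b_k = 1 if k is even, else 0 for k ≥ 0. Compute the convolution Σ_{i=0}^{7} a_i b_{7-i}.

The convolution is the t^7 coefficient of A(t)B(t).
Σ = 1·0 − 2·1 + 3·0 − 4·1 + 5·0 − 6·1 + 7·0 − 8·1 = -20.

-20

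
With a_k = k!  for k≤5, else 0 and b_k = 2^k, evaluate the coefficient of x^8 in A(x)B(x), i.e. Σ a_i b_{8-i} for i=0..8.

2048

The convolution is the t^8 coefficient of A(t)B(t).
Σ = 1·256 + 1·128 + 2·64 + 6·32 + 24·16 + 120·8 + 0·4 + 0·2 + 0·1 = 2048.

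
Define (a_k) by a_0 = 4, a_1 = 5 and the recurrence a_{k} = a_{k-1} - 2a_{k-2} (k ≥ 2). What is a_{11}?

203

The ordinary generating function has denominator 1 - x + 2x^2.
Iterating the recurrence: a_0,…,a_{11} = 4, 5, -3, -13, -7, 19, 33, -5, -71, -61, 81, 203.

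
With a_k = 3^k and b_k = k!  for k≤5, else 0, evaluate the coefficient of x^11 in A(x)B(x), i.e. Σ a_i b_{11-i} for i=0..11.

454896

This is [x^11] in the product of the two ordinary generating functions.
Σ = 1·0 + 3·0 + 9·0 + 27·0 + 81·0 + 243·0 + 729·120 + 2187·24 + 6561·6 + 19683·2 + 59049·1 + 177147·1 = 454896.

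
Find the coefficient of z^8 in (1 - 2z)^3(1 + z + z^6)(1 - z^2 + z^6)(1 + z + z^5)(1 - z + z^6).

(1 - 2z)^3 has coefficients 1,-6,12,-8 for degrees 0…3.
(1 + z + z^6) has coefficients 1,1,0,0,0,0,1,0,0 for degrees 0…8.
Multiplying by (1 - z^2 + z^6) gives running coefficients 1,1,-1,-1,0,0,2,1,-1 for degrees 0…8.
Multiplying by (1 + z + z^5) gives running coefficients 1,2,0,-2,-1,1,3,2,-1 for degrees 0…8.
Finally multiplying by (1 - z + z^6), the product of all factors after the first has coefficients 1,1,-2,-2,1,2,3,1,-3 for degrees 0…8.
[z^8] = 1·(-3) − 6·1 + 12·3 − 8·2 = 11.

11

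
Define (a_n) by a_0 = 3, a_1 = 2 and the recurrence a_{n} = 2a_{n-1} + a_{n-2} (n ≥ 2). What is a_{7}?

The ordinary generating function has denominator 1 - 2x - x^2.
Iterating the recurrence: a_0,…,a_{7} = 3, 2, 7, 16, 39, 94, 227, 548.

548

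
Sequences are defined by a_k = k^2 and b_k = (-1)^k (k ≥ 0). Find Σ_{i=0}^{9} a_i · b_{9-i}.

The convolution is the x^9 coefficient of A(x)B(x).
Σ = 0·(-1) + 1·1 + 4·(-1) + 9·1 + 16·(-1) + 25·1 + 36·(-1) + 49·1 + 64·(-1) + 81·1 = 45.

45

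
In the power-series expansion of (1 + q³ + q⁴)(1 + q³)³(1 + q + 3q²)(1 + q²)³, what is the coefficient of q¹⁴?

(1 + q³ + q⁴) has coefficients 1,0,0,1,1 for degrees 0…4.
(1 + q³)³ has coefficients 1,0,0,3,0,0,3,0,0,1,0,0,0,0,0 for degrees 0…14.
Multiplying by (1 + q + 3q²) gives running coefficients 1,1,3,3,3,9,3,3,9,1,1,3,0,0,0 for degrees 0…14.
Finally multiplying by (1 + q²)³, the product of all factors after the first has coefficients 1,1,6,6,15,21,22,40,30,40,40,24,33,15,12 for degrees 0…14.
[q¹⁴] = 1·12 + 1·24 + 1·40 = 76.

76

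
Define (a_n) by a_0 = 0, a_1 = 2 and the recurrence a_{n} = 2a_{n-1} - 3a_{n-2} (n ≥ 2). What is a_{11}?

The ordinary generating function has denominator 1 - 2y + 3y^2.
Iterating the recurrence: a_0,…,a_{11} = 0, 2, 4, 2, -8, -22, -20, 26, 112, 146, -44, -526.

-526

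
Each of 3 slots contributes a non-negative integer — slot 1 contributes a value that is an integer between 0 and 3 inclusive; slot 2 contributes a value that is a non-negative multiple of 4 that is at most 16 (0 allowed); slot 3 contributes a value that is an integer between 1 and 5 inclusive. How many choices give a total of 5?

5

The generating function for the choices is (1 + t + t² + t³)·(1 + t⁴ + t⁸ + t¹² + t¹⁶)·(t + t² + t³ + t⁴ + t⁵); the count is [t⁵].
(1 + t + t² + t³) has coefficients 1,1,1,1 for degrees 0…3.
(1 + t⁴ + t⁸ + t¹² + t¹⁶) has coefficients 1,0,0,0,1,0 for degrees 0…5.
Finally multiplying by (t + t² + t³ + t⁴ + t⁵), the product of all factors after the first has coefficients 0,1,1,1,1,2 for degrees 0…5.
[t⁵] = 1·2 + 1·1 + 1·1 + 1·1 = 5.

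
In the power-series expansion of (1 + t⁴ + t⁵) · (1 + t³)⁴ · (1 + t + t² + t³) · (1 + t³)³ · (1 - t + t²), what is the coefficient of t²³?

36

(1 + t⁴ + t⁵) has coefficients 1,0,0,0,1,1 for degrees 0…5.
(1 + t³)⁴ has coefficients 1,0,0,4,0,0,6,0,0,4,0,0,1,0,0,0,0,0,0,0,0,0,0,0 for degrees 0…23.
Multiplying by (1 + t + t² + t³) gives running coefficients 1,1,1,5,4,4,10,6,6,10,4,4,5,1,1,1,0,0,0,0,0,0,0,0 for degrees 0…23.
Multiplying by (1 + t³)³ gives running coefficients 1,1,1,8,7,7,28,21,21,56,35,35,70,35,35,56,21,21,28,7,7,8,1,1 for degrees 0…23.
Finally multiplying by (1 - t + t²), the product of all factors after the first has coefficients 1,0,1,8,0,8,28,0,28,56,0,56,70,0,70,56,0,56,28,0,28,8,0,8 for degrees 0…23.
[t²³] = 1·8 + 1·0 + 1·28 = 36.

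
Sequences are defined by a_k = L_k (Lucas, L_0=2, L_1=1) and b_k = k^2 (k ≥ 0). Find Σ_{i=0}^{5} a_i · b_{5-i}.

This is [x^5] in the product of the two ordinary generating functions.
Σ = 2·25 + 1·16 + 3·9 + 4·4 + 7·1 + 11·0 = 116.

116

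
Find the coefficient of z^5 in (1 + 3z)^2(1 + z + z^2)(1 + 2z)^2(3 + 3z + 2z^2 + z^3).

(1 + 3z)^2 has coefficients 1,6,9 for degrees 0…2.
(1 + z + z^2) has coefficients 1,1,1,0,0,0 for degrees 0…5.
Multiplying by (1 + 2z)^2 gives running coefficients 1,5,9,8,4,0 for degrees 0…5.
Finally multiplying by (3 + 3z + 2z^2 + z^3), the product of all factors after the first has coefficients 3,18,44,62,59,37 for degrees 0…5.
[z^5] = 1·37 + 6·59 + 9·62 = 949.

949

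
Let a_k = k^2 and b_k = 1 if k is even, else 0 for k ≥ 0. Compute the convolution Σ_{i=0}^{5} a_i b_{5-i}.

35

Write out a_i and b_{5-i} for i = 0,…,5 and sum the products.
Σ = 0·0 + 1·1 + 4·0 + 9·1 + 16·0 + 25·1 = 35.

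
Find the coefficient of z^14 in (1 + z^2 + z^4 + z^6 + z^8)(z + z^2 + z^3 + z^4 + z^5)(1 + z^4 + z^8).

4

(1 + z^2 + z^4 + z^6 + z^8) has coefficients 1,0,1,0,1,0,1,0,1 for degrees 0…8.
(z + z^2 + z^3 + z^4 + z^5) has coefficients 0,1,1,1,1,1,0,0,0,0,0,0,0,0,0 for degrees 0…14.
Finally multiplying by (1 + z^4 + z^8), the product of all factors after the first has coefficients 0,1,1,1,1,2,1,1,1,2,1,1,1,1,0 for degrees 0…14.
[z^14] = 1·0 + 1·1 + 1·1 + 1·1 + 1·1 = 4.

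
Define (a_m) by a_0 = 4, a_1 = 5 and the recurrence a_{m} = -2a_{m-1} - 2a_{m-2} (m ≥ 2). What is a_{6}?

The ordinary generating function has denominator 1 + 2t + 2t^2.
Iterating the recurrence: a_0,…,a_{6} = 4, 5, -18, 26, -16, -20, 72.

72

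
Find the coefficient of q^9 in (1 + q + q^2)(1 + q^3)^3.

1

(1 + q + q^2) has coefficients 1,1,1 for degrees 0…2.
(1 + q^3)^3 has coefficients 1,0,0,3,0,0,3,0,0,1 for degrees 0…9.
[q^9] = 1·1 + 1·0 + 1·0 = 1.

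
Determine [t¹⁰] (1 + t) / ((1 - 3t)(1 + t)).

The denominator gives the recurrence a_n = 2a_(n−1) + 3a_(n−2) for n ≥ 3; the numerator fixes a_0 = 1, a_1 = 3, a_2 = 9.
Iterating: 1, 3, 9, 27, 81, 243, 729, 2187, 6561, 19683, 59049, so a_10 = 59049.

59049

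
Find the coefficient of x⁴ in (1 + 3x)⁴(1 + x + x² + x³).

255

(1 + 3x)⁴ has coefficients 1,12,54,108,81 for degrees 0…4.
(1 + x + x² + x³) has coefficients 1,1,1,1,0 for degrees 0…4.
[x⁴] = 1·0 + 12·1 + 54·1 + 108·1 + 81·1 = 255.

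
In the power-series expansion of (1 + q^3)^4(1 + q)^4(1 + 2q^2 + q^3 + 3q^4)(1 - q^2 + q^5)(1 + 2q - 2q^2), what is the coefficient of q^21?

25

(1 + q^3)^4 has coefficients 1,0,0,4,0,0,6,0,0,4,0,0,1 for degrees 0…12.
(1 + q)^4 has coefficients 1,4,6,4,1,0,0,0,0,0,0,0,0,0,0,0,0,0,0,0,0,0 for degrees 0…21.
Multiplying by (1 + 2q^2 + q^3 + 3q^4) gives running coefficients 1,4,8,13,20,26,24,13,3,0,0,0,0,0,0,0,0,0,0,0,0,0 for degrees 0…21.
Multiplying by (1 - q^2 + q^5) gives running coefficients 1,4,7,9,12,14,8,-5,-8,7,23,24,13,3,0,0,0,0,0,0,0,0 for degrees 0…21.
Finally multiplying by (1 + 2q - 2q^2), the product of all factors after the first has coefficients 1,6,13,15,16,20,12,-17,-34,1,53,56,15,-19,-20,-6,0,0,0,0,0,0 for degrees 0…21.
[q^21] = 1·0 + 4·0 + 6·(-6) + 4·15 + 1·1 = 25.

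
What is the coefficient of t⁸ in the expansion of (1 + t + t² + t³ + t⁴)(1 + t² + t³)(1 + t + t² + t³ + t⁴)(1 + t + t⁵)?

26

(1 + t + t² + t³ + t⁴) has coefficients 1,1,1,1,1 for degrees 0…4.
(1 + t² + t³) has coefficients 1,0,1,1,0,0,0,0,0 for degrees 0…8.
Multiplying by (1 + t + t² + t³ + t⁴) gives running coefficients 1,1,2,3,3,2,2,1,0 for degrees 0…8.
Finally multiplying by (1 + t + t⁵), the product of all factors after the first has coefficients 1,2,3,5,6,6,5,5,4 for degrees 0…8.
[t⁸] = 1·4 + 1·5 + 1·5 + 1·6 + 1·6 = 26.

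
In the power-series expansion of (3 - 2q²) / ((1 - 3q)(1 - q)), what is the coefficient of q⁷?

The denominator gives the recurrence a_n = 4a_(n−1) − 3a_(n−2) for n ≥ 3; the numerator fixes a_0 = 3, a_1 = 12, a_2 = 37.
Iterating: 3, 12, 37, 112, 337, 1012, 3037, 9112, so a_7 = 9112.

9112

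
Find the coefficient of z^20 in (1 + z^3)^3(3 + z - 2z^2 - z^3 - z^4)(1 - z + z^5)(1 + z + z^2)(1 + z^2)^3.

(1 + z^3)^3 has coefficients 1,0,0,3,0,0,3,0,0,1 for degrees 0…9.
(3 + z - 2z^2 - z^3 - z^4) has coefficients 3,1,-2,-1,-1,0,0,0,0,0,0,0,0,0,0,0,0,0,0,0,0 for degrees 0…20.
Multiplying by (1 - z + z^5) gives running coefficients 3,-2,-3,1,0,4,1,-2,-1,-1,0,0,0,0,0,0,0,0,0,0,0 for degrees 0…20.
Multiplying by (1 + z + z^2) gives running coefficients 3,1,-2,-4,-2,5,5,3,-2,-4,-2,-1,0,0,0,0,0,0,0,0,0 for degrees 0…20.
Finally multiplying by (1 + z^2)^3, the product of all factors after the first has coefficients 3,1,7,-1,1,-4,-4,7,5,16,5,1,-7,-12,-8,-7,-2,-1,0,0,0 for degrees 0…20.
[z^20] = 1·0 + 3·(-1) + 3·(-8) + 1·1 = -26.

-26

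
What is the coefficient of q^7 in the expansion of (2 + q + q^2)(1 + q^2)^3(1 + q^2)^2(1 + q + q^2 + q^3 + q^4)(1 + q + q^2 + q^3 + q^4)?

(2 + q + q^2) has coefficients 2,1,1 for degrees 0…2.
(1 + q^2)^3 has coefficients 1,0,3,0,3,0,1,0 for degrees 0…7.
Multiplying by (1 + q^2)^2 gives running coefficients 1,0,5,0,10,0,10,0 for degrees 0…7.
Multiplying by (1 + q + q^2 + q^3 + q^4) gives running coefficients 1,1,6,6,16,15,25,20 for degrees 0…7.
Finally multiplying by (1 + q + q^2 + q^3 + q^4), the product of all factors after the first has coefficients 1,2,8,14,30,44,68,82 for degrees 0…7.
[q^7] = 2·82 + 1·68 + 1·44 = 276.

276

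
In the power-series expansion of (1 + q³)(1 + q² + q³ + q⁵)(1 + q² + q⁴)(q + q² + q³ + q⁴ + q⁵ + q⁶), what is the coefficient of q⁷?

12

(1 + q³) has coefficients 1,0,0,1 for degrees 0…3.
(1 + q² + q³ + q⁵) has coefficients 1,0,1,1,0,1,0,0 for degrees 0…7.
Multiplying by (1 + q² + q⁴) gives running coefficients 1,0,2,1,2,2,1,2 for degrees 0…7.
Finally multiplying by (q + q² + q³ + q⁴ + q⁵ + q⁶), the product of all factors after the first has coefficients 0,1,1,3,4,6,8,8 for degrees 0…7.
[q⁷] = 1·8 + 1·4 = 12.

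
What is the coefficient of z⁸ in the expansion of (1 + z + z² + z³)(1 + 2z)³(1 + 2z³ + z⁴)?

(1 + z + z² + z³) has coefficients 1,1,1,1 for degrees 0…3.
(1 + 2z)³ has coefficients 1,6,12,8,0,0,0,0,0 for degrees 0…8.
Finally multiplying by (1 + 2z³ + z⁴), the product of all factors after the first has coefficients 1,6,12,10,13,30,28,8,0 for degrees 0…8.
[z⁸] = 1·0 + 1·8 + 1·28 + 1·30 = 66.

66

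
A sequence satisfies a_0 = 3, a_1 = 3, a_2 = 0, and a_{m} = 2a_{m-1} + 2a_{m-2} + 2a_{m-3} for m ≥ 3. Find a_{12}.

The ordinary generating function has denominator 1 - 2x - 2x^2 - 2x^3.
Iterating the recurrence: a_0,…,a_{12} = 3, 3, 0, 12, 30, 84, 252, 732, 2136, 6240, 18216, 53184, 155280.

155280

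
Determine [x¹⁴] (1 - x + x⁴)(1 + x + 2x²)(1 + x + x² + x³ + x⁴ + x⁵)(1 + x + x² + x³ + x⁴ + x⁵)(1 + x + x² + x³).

51

(1 - x + x⁴) has coefficients 1,-1,0,0,1 for degrees 0…4.
(1 + x + 2x²) has coefficients 1,1,2,0,0,0,0,0,0,0,0,0,0,0,0 for degrees 0…14.
Multiplying by (1 + x + x² + x³ + x⁴ + x⁵) gives running coefficients 1,2,4,4,4,4,3,2,0,0,0,0,0,0,0 for degrees 0…14.
Multiplying by (1 + x + x² + x³ + x⁴ + x⁵) gives running coefficients 1,3,7,11,15,19,21,21,17,13,9,5,2,0,0 for degrees 0…14.
Finally multiplying by (1 + x + x² + x³), the product of all factors after the first has coefficients 1,4,11,22,36,52,66,76,78,72,60,44,29,16,7 for degrees 0…14.
[x¹⁴] = 1·7 − 1·16 + 1·60 = 51.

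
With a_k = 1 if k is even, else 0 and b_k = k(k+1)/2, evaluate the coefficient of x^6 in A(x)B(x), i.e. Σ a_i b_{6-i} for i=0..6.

The convolution is the t^6 coefficient of A(t)B(t).
Σ = 1·21 + 0·15 + 1·10 + 0·6 + 1·3 + 0·1 + 1·0 = 34.

34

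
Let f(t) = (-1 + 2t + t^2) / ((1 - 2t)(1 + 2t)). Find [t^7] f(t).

128

The denominator gives the recurrence a_n = 4a_(n−2) for n ≥ 3; the numerator fixes a_0 = -1, a_1 = 2, a_2 = -3.
Iterating: -1, 2, -3, 8, -12, 32, -48, 128, so a_7 = 128.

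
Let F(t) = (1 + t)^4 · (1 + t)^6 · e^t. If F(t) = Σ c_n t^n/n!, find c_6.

The EGF product rule gives c_6 = Σ_{k_1+k_2+k_3=6} C(6; k_1,k_2,k_3) · ∏ g_i(k_i), where (1+t)^4 gives the falling factorial (4)_k; (1+t)^6 gives the falling factorial (6)_k; e^t gives (1)^k.
g_1(k) for k = 0…6: 1, 4, 12, 24, 24, 0, 0.
g_2(k) for k = 0…6: 1, 6, 30, 120, 360, 720, 720.
g_3(k) for k = 0…6: 1, 1, 1, 1, 1, 1, 1.
First combine the last two factors: h(k) = Σ_j C(k,j)·g_2(j)·g_3(k−j) for k = 0…6: 1, 7, 43, 229, 1045, 4051, 13327.
c_6 = Σ_k C(6,k)·g_1(k)·h(6−k) = 1·1·13327 + 6·4·4051 + 15·12·1045 + 20·24·229 + 15·24·43 = 13327 + 97224 + 188100 + 109920 + 15480 = 424051.

424051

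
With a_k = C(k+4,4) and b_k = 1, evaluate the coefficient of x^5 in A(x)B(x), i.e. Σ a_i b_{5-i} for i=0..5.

252

The convolution is the x^5 coefficient of A(x)B(x).
Σ = 1·1 + 5·1 + 15·1 + 35·1 + 70·1 + 126·1 = 252.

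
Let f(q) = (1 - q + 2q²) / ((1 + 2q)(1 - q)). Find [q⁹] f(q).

The denominator gives the recurrence a_n = −a_(n−1) + 2a_(n−2) for n ≥ 3; the numerator fixes a_0 = 1, a_1 = -2, a_2 = 6.
Iterating: 1, -2, 6, -10, 22, -42, 86, -170, 342, -682, so a_9 = -682.

-682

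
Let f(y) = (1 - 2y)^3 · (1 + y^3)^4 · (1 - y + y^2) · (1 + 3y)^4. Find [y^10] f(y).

-1138

(1 - 2y)^3 has coefficients 1,-6,12,-8 for degrees 0…3.
(1 + y^3)^4 has coefficients 1,0,0,4,0,0,6,0,0,4,0 for degrees 0…10.
Multiplying by (1 - y + y^2) gives running coefficients 1,-1,1,4,-4,4,6,-6,6,4,-4 for degrees 0…10.
Finally multiplying by (1 + 3y)^4, the product of all factors after the first has coefficients 1,11,43,70,71,199,351,174,366,724,206 for degrees 0…10.
[y^10] = 1·206 − 6·724 + 12·366 − 8·174 = -1138.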